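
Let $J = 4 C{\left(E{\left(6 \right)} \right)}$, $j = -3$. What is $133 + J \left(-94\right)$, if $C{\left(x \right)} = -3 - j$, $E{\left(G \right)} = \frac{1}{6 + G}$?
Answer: $133$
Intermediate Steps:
$C{\left(x \right)} = 0$ ($C{\left(x \right)} = -3 - -3 = -3 + 3 = 0$)
$J = 0$ ($J = 4 \cdot 0 = 0$)
$133 + J \left(-94\right) = 133 + 0 \left(-94\right) = 133 + 0 = 133$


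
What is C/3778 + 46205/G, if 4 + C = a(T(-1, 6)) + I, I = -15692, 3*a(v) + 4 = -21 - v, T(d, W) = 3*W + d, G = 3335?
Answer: 12216964/1259963 ≈ 9.6963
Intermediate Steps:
T(d, W) = d + 3*W
a(v) = -25/3 - v/3 (a(v) = -4/3 + (-21 - v)/3 = -4/3 + (-7 - v/3) = -25/3 - v/3)
C = -15710 (C = -4 + ((-25/3 - (-1 + 3*6)/3) - 15692) = -4 + ((-25/3 - (-1 + 18)/3) - 15692) = -4 + ((-25/3 - ⅓*17) - 15692) = -4 + ((-25/3 - 17/3) - 15692) = -4 + (-14 - 15692) = -4 - 15706 = -15710)
C/3778 + 46205/G = -15710/3778 + 46205/3335 = -15710*1/3778 + 46205*(1/3335) = -7855/1889 + 9241/667 = 12216964/1259963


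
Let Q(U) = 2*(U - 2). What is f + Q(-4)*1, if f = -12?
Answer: -24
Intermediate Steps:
Q(U) = -4 + 2*U (Q(U) = 2*(-2 + U) = -4 + 2*U)
f + Q(-4)*1 = -12 + (-4 + 2*(-4))*1 = -12 + (-4 - 8)*1 = -12 - 12*1 = -12 - 12 = -24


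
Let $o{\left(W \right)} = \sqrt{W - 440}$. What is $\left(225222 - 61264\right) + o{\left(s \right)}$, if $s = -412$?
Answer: $163958 + 2 i \sqrt{213} \approx 1.6396 \cdot 10^{5} + 29.189 i$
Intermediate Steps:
$o{\left(W \right)} = \sqrt{-440 + W}$
$\left(225222 - 61264\right) + o{\left(s \right)} = \left(225222 - 61264\right) + \sqrt{-440 - 412} = 163958 + \sqrt{-852} = 163958 + 2 i \sqrt{213}$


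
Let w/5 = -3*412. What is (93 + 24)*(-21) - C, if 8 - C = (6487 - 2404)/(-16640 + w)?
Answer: -56255383/22820 ≈ -2465.2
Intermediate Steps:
w = -6180 (w = 5*(-3*412) = 5*(-1236) = -6180)
C = 186643/22820 (C = 8 - (6487 - 2404)/(-16640 - 6180) = 8 - 4083/(-22820) = 8 - 4083*(-1)/22820 = 8 - 1*(-4083/22820) = 8 + 4083/22820 = 186643/22820 ≈ 8.1789)
(93 + 24)*(-21) - C = (93 + 24)*(-21) - 1*186643/22820 = 117*(-21) - 186643/22820 = -2457 - 186643/22820 = -56255383/22820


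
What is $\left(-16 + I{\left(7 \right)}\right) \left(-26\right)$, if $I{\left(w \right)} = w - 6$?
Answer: $390$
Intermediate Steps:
$I{\left(w \right)} = -6 + w$
$\left(-16 + I{\left(7 \right)}\right) \left(-26\right) = \left(-16 + \left(-6 + 7\right)\right) \left(-26\right) = \left(-16 + 1\right) \left(-26\right) = \left(-15\right) \left(-26\right) = 390$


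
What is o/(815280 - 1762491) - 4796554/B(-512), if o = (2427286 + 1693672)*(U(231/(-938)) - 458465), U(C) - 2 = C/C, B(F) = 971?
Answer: 1829969521133822/919741881 ≈ 1.9897e+6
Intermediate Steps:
U(C) = 3 (U(C) = 2 + C/C = 2 + 1 = 3)
o = -1889302646596 (o = (2427286 + 1693672)*(3 - 458465) = 4120958*(-458462) = -1889302646596)
o/(815280 - 1762491) - 4796554/B(-512) = -1889302646596/(815280 - 1762491) - 4796554/971 = -1889302646596/(-947211) - 4796554*1/971 = -1889302646596*(-1/947211) - 4796554/971 = 1889302646596/947211 - 4796554/971 = 1829969521133822/919741881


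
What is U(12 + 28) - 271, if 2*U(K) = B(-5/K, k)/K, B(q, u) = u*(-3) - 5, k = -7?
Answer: -1354/5 ≈ -270.80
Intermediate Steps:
B(q, u) = -5 - 3*u (B(q, u) = -3*u - 5 = -5 - 3*u)
U(K) = 8/K (U(K) = ((-5 - 3*(-7))/K)/2 = ((-5 + 21)/K)/2 = (16/K)/2 = 8/K)
U(12 + 28) - 271 = 8/(12 + 28) - 271 = 8/40 - 271 = 8*(1/40) - 271 = 1/5 - 271 = -1354/5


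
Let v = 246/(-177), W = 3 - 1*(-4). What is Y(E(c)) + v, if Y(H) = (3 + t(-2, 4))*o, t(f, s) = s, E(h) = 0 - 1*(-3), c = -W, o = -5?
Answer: -2147/59 ≈ -36.390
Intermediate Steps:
W = 7 (W = 3 + 4 = 7)
c = -7 (c = -1*7 = -7)
E(h) = 3 (E(h) = 0 + 3 = 3)
Y(H) = -35 (Y(H) = (3 + 4)*(-5) = 7*(-5) = -35)
v = -82/59 (v = 246*(-1/177) = -82/59 ≈ -1.3898)
Y(E(c)) + v = -35 - 82/59 = -2147/59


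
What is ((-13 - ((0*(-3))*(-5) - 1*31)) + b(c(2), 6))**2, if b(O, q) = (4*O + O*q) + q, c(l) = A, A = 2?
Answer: 1936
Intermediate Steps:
c(l) = 2
b(O, q) = q + 4*O + O*q
((-13 - ((0*(-3))*(-5) - 1*31)) + b(c(2), 6))**2 = ((-13 - ((0*(-3))*(-5) - 1*31)) + (6 + 4*2 + 2*6))**2 = ((-13 - (0*(-5) - 31)) + (6 + 8 + 12))**2 = ((-13 - (0 - 31)) + 26)**2 = ((-13 - 1*(-31)) + 26)**2 = ((-13 + 31) + 26)**2 = (18 + 26)**2 = 44**2 = 1936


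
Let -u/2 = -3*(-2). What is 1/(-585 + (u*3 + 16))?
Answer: -1/605 ≈ -0.0016529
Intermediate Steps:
u = -12 (u = -(-6)*(-2) = -2*6 = -12)
1/(-585 + (u*3 + 16)) = 1/(-585 + (-12*3 + 16)) = 1/(-585 + (-36 + 16)) = 1/(-585 - 20) = 1/(-605) = -1/605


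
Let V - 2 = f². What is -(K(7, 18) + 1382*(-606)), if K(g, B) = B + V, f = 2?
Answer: 837468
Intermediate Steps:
V = 6 (V = 2 + 2² = 2 + 4 = 6)
K(g, B) = 6 + B (K(g, B) = B + 6 = 6 + B)
-(K(7, 18) + 1382*(-606)) = -((6 + 18) + 1382*(-606)) = -(24 - 837492) = -1*(-837468) = 837468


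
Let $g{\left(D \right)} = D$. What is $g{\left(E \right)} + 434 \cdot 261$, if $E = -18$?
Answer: $113256$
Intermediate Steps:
$g{\left(E \right)} + 434 \cdot 261 = -18 + 434 \cdot 261 = -18 + 113274 = 113256$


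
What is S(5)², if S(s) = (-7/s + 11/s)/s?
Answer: 16/625 ≈ 0.025600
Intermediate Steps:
S(s) = 4/s² (S(s) = (4/s)/s = 4/s²)
S(5)² = (4/5²)² = (4*(1/25))² = (4/25)² = 16/625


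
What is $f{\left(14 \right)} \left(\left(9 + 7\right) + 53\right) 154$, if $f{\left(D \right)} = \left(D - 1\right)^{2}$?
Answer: $1795794$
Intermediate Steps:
$f{\left(D \right)} = \left(-1 + D\right)^{2}$
$f{\left(14 \right)} \left(\left(9 + 7\right) + 53\right) 154 = \left(-1 + 14\right)^{2} \left(\left(9 + 7\right) + 53\right) 154 = 13^{2} \left(16 + 53\right) 154 = 169 \cdot 69 \cdot 154 = 11661 \cdot 154 = 1795794$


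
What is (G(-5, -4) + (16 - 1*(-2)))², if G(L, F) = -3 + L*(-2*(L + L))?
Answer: 7225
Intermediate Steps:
G(L, F) = -3 - 4*L² (G(L, F) = -3 + L*(-4*L) = -3 - 4*L²)
(G(-5, -4) + (16 - 1*(-2)))² = ((-3 - 4*(-5)²) + (16 - 1*(-2)))² = ((-3 - 4*25) + (16 + 2))² = ((-3 - 100) + 18)² = (-103 + 18)² = (-85)² = 7225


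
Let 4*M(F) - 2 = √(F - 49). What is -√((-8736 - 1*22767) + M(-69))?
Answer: -√(-126010 + I*√118)/2 ≈ -0.0076503 - 177.49*I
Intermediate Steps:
M(F) = ½ + √(-49 + F)/4 (M(F) = ½ + √(F - 49)/4 = ½ + √(-49 + F)/4)
-√((-8736 - 1*22767) + M(-69)) = -√((-8736 - 1*22767) + (½ + √(-49 - 69)/4)) = -√((-8736 - 22767) + (½ + √(-118)/4)) = -√(-31503 + (½ + (I*√118)/4)) = -√(-31503 + (½ + I*√118/4)) = -√(-63005/2 + I*√118/4)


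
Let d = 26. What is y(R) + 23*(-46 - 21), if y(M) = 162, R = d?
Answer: -1379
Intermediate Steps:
R = 26
y(R) + 23*(-46 - 21) = 162 + 23*(-46 - 21) = 162 + 23*(-67) = 162 - 1541 = -1379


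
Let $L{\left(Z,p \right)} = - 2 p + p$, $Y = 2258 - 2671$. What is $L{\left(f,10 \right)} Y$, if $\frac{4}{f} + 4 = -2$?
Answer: $4130$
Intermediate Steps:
$f = - \frac{2}{3}$ ($f = \frac{4}{-4 - 2} = \frac{4}{-6} = 4 \left(- \frac{1}{6}\right) = - \frac{2}{3} \approx -0.66667$)
$Y = -413$ ($Y = 2258 - 2671 = -413$)
$L{\left(Z,p \right)} = - p$
$L{\left(f,10 \right)} Y = \left(-1\right) 10 \left(-413\right) = \left(-10\right) \left(-413\right) = 4130$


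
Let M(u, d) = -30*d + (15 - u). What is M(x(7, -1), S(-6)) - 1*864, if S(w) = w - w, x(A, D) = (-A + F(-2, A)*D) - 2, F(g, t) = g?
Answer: -842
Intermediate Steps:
x(A, D) = -2 - A - 2*D (x(A, D) = (-A - 2*D) - 2 = -2 - A - 2*D)
S(w) = 0
M(u, d) = 15 - u - 30*d
M(x(7, -1), S(-6)) - 1*864 = (15 - (-2 - 1*7 - 2*(-1)) - 30*0) - 1*864 = (15 - (-2 - 7 + 2) + 0) - 864 = (15 - 1*(-7) + 0) - 864 = (15 + 7 + 0) - 864 = 22 - 864 = -842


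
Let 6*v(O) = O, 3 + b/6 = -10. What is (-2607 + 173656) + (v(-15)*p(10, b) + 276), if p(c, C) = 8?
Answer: 171305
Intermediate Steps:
b = -78 (b = -18 + 6*(-10) = -18 - 60 = -78)
v(O) = O/6
(-2607 + 173656) + (v(-15)*p(10, b) + 276) = (-2607 + 173656) + (((⅙)*(-15))*8 + 276) = 171049 + (-5/2*8 + 276) = 171049 + (-20 + 276) = 171049 + 256 = 171305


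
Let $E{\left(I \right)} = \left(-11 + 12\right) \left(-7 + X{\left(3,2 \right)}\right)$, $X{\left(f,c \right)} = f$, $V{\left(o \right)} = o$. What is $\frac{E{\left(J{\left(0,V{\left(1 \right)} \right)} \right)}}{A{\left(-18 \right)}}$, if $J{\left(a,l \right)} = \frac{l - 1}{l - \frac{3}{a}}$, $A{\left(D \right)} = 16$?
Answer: $- \frac{1}{4} \approx -0.25$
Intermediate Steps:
$J{\left(a,l \right)} = \frac{-1 + l}{l - \frac{3}{a}}$
$E{\left(I \right)} = -4$ ($E{\left(I \right)} = \left(-11 + 12\right) \left(-7 + 3\right) = 1 \left(-4\right) = -4$)
$\frac{E{\left(J{\left(0,V{\left(1 \right)} \right)} \right)}}{A{\left(-18 \right)}} = - \frac{4}{16} = \left(-4\right) \frac{1}{16} = - \frac{1}{4}$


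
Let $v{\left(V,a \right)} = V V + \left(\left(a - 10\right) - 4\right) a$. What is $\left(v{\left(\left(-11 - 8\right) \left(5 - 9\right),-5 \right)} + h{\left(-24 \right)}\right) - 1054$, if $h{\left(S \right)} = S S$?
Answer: $5393$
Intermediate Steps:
$h{\left(S \right)} = S^{2}$
$v{\left(V,a \right)} = V^{2} + a \left(-14 + a\right)$ ($v{\left(V,a \right)} = V^{2} + \left(\left(-10 + a\right) - 4\right) a = V^{2} + \left(-14 + a\right) a = V^{2} + a \left(-14 + a\right)$)
$\left(v{\left(\left(-11 - 8\right) \left(5 - 9\right),-5 \right)} + h{\left(-24 \right)}\right) - 1054 = \left(\left(\left(\left(-11 - 8\right) \left(5 - 9\right)\right)^{2} + \left(-5\right)^{2} - -70\right) + \left(-24\right)^{2}\right) - 1054 = \left(\left(\left(\left(-19\right) \left(-4\right)\right)^{2} + 25 + 70\right) + 576\right) - 1054 = \left(\left(76^{2} + 25 + 70\right) + 576\right) - 1054 = \left(\left(5776 + 25 + 70\right) + 576\right) - 1054 = \left(5871 + 576\right) - 1054 = 6447 - 1054 = 5393$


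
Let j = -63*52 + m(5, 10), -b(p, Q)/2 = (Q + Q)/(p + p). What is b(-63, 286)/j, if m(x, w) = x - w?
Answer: -572/206703 ≈ -0.0027673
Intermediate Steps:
b(p, Q) = -2*Q/p (b(p, Q) = -2*(Q + Q)/(p + p) = -2*2*Q/(2*p) = -2*2*Q*1/(2*p) = -2*Q/p)
j = -3281 (j = -63*52 + (5 - 1*10) = -3276 + (5 - 10) = -3276 - 5 = -3281)
b(-63, 286)/j = -2*286/(-63)/(-3281) = -2*286*(-1/63)*(-1/3281) = (572/63)*(-1/3281) = -572/206703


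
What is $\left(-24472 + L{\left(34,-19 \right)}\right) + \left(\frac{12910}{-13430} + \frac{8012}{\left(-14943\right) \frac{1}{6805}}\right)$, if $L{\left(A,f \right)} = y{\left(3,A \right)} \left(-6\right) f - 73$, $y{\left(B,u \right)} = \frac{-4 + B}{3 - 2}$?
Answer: $- \frac{33418221452}{1180497} \approx -28309.0$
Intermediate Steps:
$y{\left(B,u \right)} = -4 + B$ ($y{\left(B,u \right)} = \frac{-4 + B}{1} = \left(-4 + B\right) 1 = -4 + B$)
$L{\left(A,f \right)} = -73 + 6 f$ ($L{\left(A,f \right)} = \left(-4 + 3\right) \left(-6\right) f - 73 = \left(-1\right) \left(-6\right) f - 73 = 6 f - 73 = -73 + 6 f$)
$\left(-24472 + L{\left(34,-19 \right)}\right) + \left(\frac{12910}{-13430} + \frac{8012}{\left(-14943\right) \frac{1}{6805}}\right) = \left(-24472 + \left(-73 + 6 \left(-19\right)\right)\right) + \left(\frac{12910}{-13430} + \frac{8012}{\left(-14943\right) \frac{1}{6805}}\right) = \left(-24472 - 187\right) + \left(12910 \left(- \frac{1}{13430}\right) + \frac{8012}{\left(-14943\right) \frac{1}{6805}}\right) = \left(-24472 - 187\right) + \left(- \frac{1291}{1343} + \frac{8012}{- \frac{14943}{6805}}\right) = -24659 + \left(- \frac{1291}{1343} + 8012 \left(- \frac{6805}{14943}\right)\right) = -24659 - \frac{4308345929}{1180497} = - \frac{33418221452}{1180497}$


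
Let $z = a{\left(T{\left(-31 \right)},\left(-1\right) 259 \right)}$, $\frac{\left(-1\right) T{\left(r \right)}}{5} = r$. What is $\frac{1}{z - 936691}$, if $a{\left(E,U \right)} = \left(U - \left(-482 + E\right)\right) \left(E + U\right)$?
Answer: $- \frac{1}{943763} \approx -1.0596 \cdot 10^{-6}$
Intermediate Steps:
$T{\left(r \right)} = - 5 r$
$a{\left(E,U \right)} = \left(E + U\right) \left(482 + U - E\right)$ ($a{\left(E,U \right)} = \left(482 + U - E\right) \left(E + U\right) = \left(E + U\right) \left(482 + U - E\right)$)
$z = -7072$ ($z = \left(\left(-1\right) 259\right)^{2} - \left(\left(-5\right) \left(-31\right)\right)^{2} + 482 \left(\left(-5\right) \left(-31\right)\right) + 482 \left(\left(-1\right) 259\right) = \left(-259\right)^{2} - 155^{2} + 482 \cdot 155 + 482 \left(-259\right) = 67081 - 24025 + 74710 - 124838 = -7072$)
$\frac{1}{z - 936691} = \frac{1}{-7072 - 936691} = \frac{1}{-943763} = - \frac{1}{943763}$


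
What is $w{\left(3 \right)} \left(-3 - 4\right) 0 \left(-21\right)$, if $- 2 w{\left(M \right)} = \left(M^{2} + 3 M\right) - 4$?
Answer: $0$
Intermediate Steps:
$w{\left(M \right)} = 2 - \frac{3 M}{2} - \frac{M^{2}}{2}$ ($w{\left(M \right)} = - \frac{\left(M^{2} + 3 M\right) - 4}{2} = - \frac{-4 + M^{2} + 3 M}{2} = 2 - \frac{3 M}{2} - \frac{M^{2}}{2}$)
$w{\left(3 \right)} \left(-3 - 4\right) 0 \left(-21\right) = \left(2 - \frac{9}{2} - \frac{3^{2}}{2}\right) \left(-3 - 4\right) 0 \left(-21\right) = \left(2 - \frac{9}{2} - \frac{9}{2}\right) \left(-7\right) 0 \left(-21\right) = \left(-7\right) \left(-7\right) 0 \left(-21\right) = 49 \cdot 0 \left(-21\right) = 0 \left(-21\right) = 0$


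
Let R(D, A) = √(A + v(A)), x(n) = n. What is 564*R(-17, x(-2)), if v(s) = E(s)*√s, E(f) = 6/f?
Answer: 564*√(-2 - 3*I*√2) ≈ 654.14 - 1031.6*I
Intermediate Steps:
v(s) = 6/√s (v(s) = (6/s)*√s = 6/√s)
R(D, A) = √(A + 6/√A)
564*R(-17, x(-2)) = 564*√(-2 + 6/√(-2)) = 564*√(-2 + 6*(-I*√2/2)) = 564*√(-2 - 3*I*√2)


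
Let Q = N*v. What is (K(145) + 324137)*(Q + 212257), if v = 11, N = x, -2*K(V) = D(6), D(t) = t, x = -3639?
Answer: 55824950552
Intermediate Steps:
K(V) = -3 (K(V) = -½*6 = -3)
N = -3639
Q = -40029 (Q = -3639*11 = -40029)
(K(145) + 324137)*(Q + 212257) = (-3 + 324137)*(-40029 + 212257) = 324134*172228 = 55824950552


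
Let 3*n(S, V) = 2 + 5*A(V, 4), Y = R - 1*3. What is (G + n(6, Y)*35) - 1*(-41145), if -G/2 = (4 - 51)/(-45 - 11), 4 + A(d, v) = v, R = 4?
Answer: 3457999/84 ≈ 41167.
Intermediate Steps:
A(d, v) = -4 + v
G = -47/28 (G = -2*(4 - 51)/(-45 - 11) = -(-94)/(-56) = -(-94)*(-1)/56 = -2*47/56 = -47/28 ≈ -1.6786)
Y = 1 (Y = 4 - 1*3 = 4 - 3 = 1)
n(S, V) = ⅔ (n(S, V) = (2 + 5*(-4 + 4))/3 = (2 + 5*0)/3 = (2 + 0)/3 = (⅓)*2 = ⅔)
(G + n(6, Y)*35) - 1*(-41145) = (-47/28 + (⅔)*35) - 1*(-41145) = (-47/28 + 70/3) + 41145 = 1819/84 + 41145 = 3457999/84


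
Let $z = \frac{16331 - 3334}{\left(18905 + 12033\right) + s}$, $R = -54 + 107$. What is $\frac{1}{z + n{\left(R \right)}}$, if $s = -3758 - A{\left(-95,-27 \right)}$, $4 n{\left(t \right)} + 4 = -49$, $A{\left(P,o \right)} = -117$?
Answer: $- \frac{109188}{1394753} \approx -0.078285$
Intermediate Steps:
$R = 53$
$n{\left(t \right)} = - \frac{53}{4}$ ($n{\left(t \right)} = -1 + \frac{1}{4} \left(-49\right) = -1 - \frac{49}{4} = - \frac{53}{4}$)
$s = -3641$ ($s = -3758 - -117 = -3758 + 117 = -3641$)
$z = \frac{12997}{27297}$ ($z = \frac{16331 - 3334}{\left(18905 + 12033\right) - 3641} = \frac{12997}{30938 - 3641} = \frac{12997}{27297} \approx 0.47613$)
$\frac{1}{z + n{\left(R \right)}} = \frac{1}{\frac{12997}{27297} - \frac{53}{4}} = \frac{1}{- \frac{1394753}{109188}} = - \frac{109188}{1394753}$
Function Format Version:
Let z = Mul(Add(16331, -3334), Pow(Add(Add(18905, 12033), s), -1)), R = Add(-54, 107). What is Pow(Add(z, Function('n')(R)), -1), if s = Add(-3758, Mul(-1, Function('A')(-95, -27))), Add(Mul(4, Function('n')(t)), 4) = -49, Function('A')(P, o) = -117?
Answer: Rational(-109188, 1394753) ≈ -0.078285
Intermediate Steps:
R = 53
Function('n')(t) = Rational(-53, 4) (Function('n')(t) = Add(-1, Mul(Rational(1, 4), -49)) = Add(-1, Rational(-49, 4)) = Rational(-53, 4))
s = -3641 (s = Add(-3758, Mul(-1, -117)) = Add(-3758, 117) = -3641)
z = Rational(12997, 27297) (z = Mul(Add(16331, -3334), Pow(Add(Add(18905, 12033), -3641), -1)) = Mul(12997, Pow(Add(30938, -3641), -1)) = Mul(12997, Pow(27297, -1)) = Mul(12997, Rational(1, 27297)) = Rational(12997, 27297) ≈ 0.47613)
Pow(Add(z, Function('n')(R)), -1) = Pow(Add(Rational(12997, 27297), Rational(-53, 4)), -1) = Pow(Rational(-1394753, 109188), -1) = Rational(-109188, 1394753)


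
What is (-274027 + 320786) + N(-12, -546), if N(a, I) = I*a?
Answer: 53311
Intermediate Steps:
(-274027 + 320786) + N(-12, -546) = (-274027 + 320786) - 546*(-12) = 46759 + 6552 = 53311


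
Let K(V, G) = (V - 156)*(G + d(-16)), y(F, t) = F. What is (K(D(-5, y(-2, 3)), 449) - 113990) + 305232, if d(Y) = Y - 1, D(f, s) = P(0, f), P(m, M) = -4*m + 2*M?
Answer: 119530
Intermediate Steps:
D(f, s) = 2*f (D(f, s) = -4*0 + 2*f = 0 + 2*f = 2*f)
d(Y) = -1 + Y
K(V, G) = (-156 + V)*(-17 + G) (K(V, G) = (V - 156)*(G + (-1 - 16)) = (-156 + V)*(G - 17) = (-156 + V)*(-17 + G))
(K(D(-5, y(-2, 3)), 449) - 113990) + 305232 = ((2652 - 156*449 - 34*(-5) + 449*(2*(-5))) - 113990) + 305232 = ((2652 - 70044 - 17*(-10) + 449*(-10)) - 113990) + 305232 = ((2652 - 70044 + 170 - 4490) - 113990) + 305232 = (-71712 - 113990) + 305232 = -185702 + 305232 = 119530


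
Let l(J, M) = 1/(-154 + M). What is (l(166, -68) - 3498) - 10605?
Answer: -3130867/222 ≈ -14103.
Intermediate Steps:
(l(166, -68) - 3498) - 10605 = (1/(-154 - 68) - 3498) - 10605 = (1/(-222) - 3498) - 10605 = (-1/222 - 3498) - 10605 = -776557/222 - 10605 = -3130867/222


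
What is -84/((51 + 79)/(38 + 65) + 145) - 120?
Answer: -1816452/15065 ≈ -120.57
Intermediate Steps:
-84/((51 + 79)/(38 + 65) + 145) - 120 = -84/(130/103 + 145) - 120 = -84/(15065/103) - 120 = (103/15065)*(-84) - 120 = -8652/15065 - 120 = -1816452/15065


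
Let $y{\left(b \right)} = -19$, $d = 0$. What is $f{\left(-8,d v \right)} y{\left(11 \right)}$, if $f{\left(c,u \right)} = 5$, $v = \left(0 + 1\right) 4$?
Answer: $-95$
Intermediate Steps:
$v = 4$ ($v = 1 \cdot 4 = 4$)
$f{\left(-8,d v \right)} y{\left(11 \right)} = 5 \left(-19\right) = -95$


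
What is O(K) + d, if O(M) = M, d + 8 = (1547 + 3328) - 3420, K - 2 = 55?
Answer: 1504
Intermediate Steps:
K = 57 (K = 2 + 55 = 57)
d = 1447 (d = -8 + ((1547 + 3328) - 3420) = -8 + (4875 - 3420) = -8 + 1455 = 1447)
O(K) + d = 57 + 1447 = 1504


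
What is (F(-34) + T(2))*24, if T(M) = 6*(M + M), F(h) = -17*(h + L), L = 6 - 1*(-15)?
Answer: 5880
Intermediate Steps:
L = 21 (L = 6 + 15 = 21)
F(h) = -357 - 17*h (F(h) = -17*(h + 21) = -17*(21 + h) = -357 - 17*h)
T(M) = 12*M (T(M) = 6*(2*M) = 12*M)
(F(-34) + T(2))*24 = ((-357 - 17*(-34)) + 12*2)*24 = ((-357 + 578) + 24)*24 = (221 + 24)*24 = 245*24 = 5880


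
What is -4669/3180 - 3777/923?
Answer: -16320347/2935140 ≈ -5.5603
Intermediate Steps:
-4669/3180 - 3777/923 = -16320347/2935140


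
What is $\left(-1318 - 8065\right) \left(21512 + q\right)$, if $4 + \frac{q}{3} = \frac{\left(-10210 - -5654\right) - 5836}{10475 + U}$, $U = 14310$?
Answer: $- \frac{4999697058092}{24785} \approx -2.0172 \cdot 10^{8}$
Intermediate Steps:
$q = - \frac{328596}{24785}$ ($q = -12 + 3 \frac{\left(-10210 - -5654\right) - 5836}{10475 + 14310} = -12 + 3 \frac{\left(-10210 + 5654\right) - 5836}{24785} = -12 + 3 \left(-4556 - 5836\right) \frac{1}{24785} = -12 + 3 \left(\left(-10392\right) \frac{1}{24785}\right) = -12 + 3 \left(- \frac{10392}{24785}\right) = -12 - \frac{31176}{24785} = - \frac{328596}{24785} \approx -13.258$)
$\left(-1318 - 8065\right) \left(21512 + q\right) = \left(-1318 - 8065\right) \left(21512 - \frac{328596}{24785}\right) = \left(-9383\right) \frac{532846324}{24785} = - \frac{4999697058092}{24785}$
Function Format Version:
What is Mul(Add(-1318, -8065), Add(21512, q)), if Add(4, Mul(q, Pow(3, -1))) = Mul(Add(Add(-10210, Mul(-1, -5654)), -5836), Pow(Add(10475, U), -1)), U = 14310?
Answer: Rational(-4999697058092, 24785) ≈ -2.0172e+8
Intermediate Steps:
q = Rational(-328596, 24785) (q = Add(-12, Mul(3, Mul(Add(Add(-10210, Mul(-1, -5654)), -5836), Pow(Add(10475, 14310), -1)))) = Add(-12, Mul(3, Mul(Add(Add(-10210, 5654), -5836), Pow(24785, -1)))) = Add(-12, Mul(3, Mul(Add(-4556, -5836), Rational(1, 24785)))) = Add(-12, Mul(3, Mul(-10392, Rational(1, 24785)))) = Add(-12, Mul(3, Rational(-10392, 24785))) = Add(-12, Rational(-31176, 24785)) = Rational(-328596, 24785) ≈ -13.258)
Mul(Add(-1318, -8065), Add(21512, q)) = Mul(Add(-1318, -8065), Add(21512, Rational(-328596, 24785))) = Mul(-9383, Rational(532846324, 24785)) = Rational(-4999697058092, 24785)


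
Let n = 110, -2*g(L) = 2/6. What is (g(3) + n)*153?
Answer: 33609/2 ≈ 16805.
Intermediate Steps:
g(L) = -⅙ (g(L) = -1/6 = -½*⅓ = -⅙)
(g(3) + n)*153 = (-⅙ + 110)*153 = (659/6)*153 = 33609/2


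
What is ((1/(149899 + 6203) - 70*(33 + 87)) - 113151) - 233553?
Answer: -55432444607/156102 ≈ -3.5510e+5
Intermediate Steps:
((1/(149899 + 6203) - 70*(33 + 87)) - 113151) - 233553 = ((1/156102 - 70*120) - 113151) - 233553 = ((1/156102 - 8400) - 113151) - 233553 = (-1311256799/156102 - 113151) - 233553 = -18974354201/156102 - 233553 = -55432444607/156102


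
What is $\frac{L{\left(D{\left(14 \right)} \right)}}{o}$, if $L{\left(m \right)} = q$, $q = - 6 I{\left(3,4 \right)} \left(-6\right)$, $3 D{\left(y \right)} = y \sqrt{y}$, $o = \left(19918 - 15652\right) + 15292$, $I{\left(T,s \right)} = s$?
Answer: $\frac{72}{9779} \approx 0.0073627$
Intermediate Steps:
$o = 19558$ ($o = 4266 + 15292 = 19558$)
$D{\left(y \right)} = \frac{y^{\frac{3}{2}}}{3}$ ($D{\left(y \right)} = \frac{y \sqrt{y}}{3} = \frac{y^{\frac{3}{2}}}{3}$)
$q = 144$ ($q = \left(-6\right) 4 \left(-6\right) = \left(-24\right) \left(-6\right) = 144$)
$L{\left(m \right)} = 144$
$\frac{L{\left(D{\left(14 \right)} \right)}}{o} = \frac{144}{19558} = 144 \cdot \frac{1}{19558} = \frac{72}{9779}$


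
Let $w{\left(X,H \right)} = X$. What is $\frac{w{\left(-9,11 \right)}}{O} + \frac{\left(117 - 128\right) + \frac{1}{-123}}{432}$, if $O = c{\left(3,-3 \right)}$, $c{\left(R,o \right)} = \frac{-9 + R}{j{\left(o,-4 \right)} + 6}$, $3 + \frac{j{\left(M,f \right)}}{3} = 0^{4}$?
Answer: $- \frac{120233}{26568} \approx -4.5255$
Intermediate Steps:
$j{\left(M,f \right)} = -9$ ($j{\left(M,f \right)} = -9 + 3 \cdot 0^{4} = -9 + 3 \cdot 0 = -9 + 0 = -9$)
$c{\left(R,o \right)} = 3 - \frac{R}{3}$ ($c{\left(R,o \right)} = \frac{-9 + R}{-9 + 6} = \frac{-9 + R}{-3} = \left(-9 + R\right) \left(- \frac{1}{3}\right) = 3 - \frac{R}{3}$)
$O = 2$ ($O = 3 - 1 = 2$)
$\frac{w{\left(-9,11 \right)}}{O} + \frac{\left(117 - 128\right) + \frac{1}{-123}}{432} = - \frac{9}{2} + \frac{\left(117 - 128\right) + \frac{1}{-123}}{432} = \left(-9\right) \frac{1}{2} + \left(-11 - \frac{1}{123}\right) \frac{1}{432} = - \frac{9}{2} - \frac{677}{26568} = - \frac{120233}{26568}$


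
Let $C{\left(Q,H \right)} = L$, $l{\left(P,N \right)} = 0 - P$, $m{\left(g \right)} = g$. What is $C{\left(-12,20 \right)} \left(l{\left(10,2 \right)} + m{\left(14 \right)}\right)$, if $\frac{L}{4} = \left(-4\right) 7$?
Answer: $-448$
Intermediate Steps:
$l{\left(P,N \right)} = - P$
$L = -112$ ($L = 4 \left(\left(-4\right) 7\right) = 4 \left(-28\right) = -112$)
$C{\left(Q,H \right)} = -112$
$C{\left(-12,20 \right)} \left(l{\left(10,2 \right)} + m{\left(14 \right)}\right) = - 112 \left(\left(-1\right) 10 + 14\right) = - 112 \left(-10 + 14\right) = \left(-112\right) 4 = -448$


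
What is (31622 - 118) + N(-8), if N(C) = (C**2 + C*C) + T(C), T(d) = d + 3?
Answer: 31627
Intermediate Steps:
T(d) = 3 + d
N(C) = 3 + C + 2*C**2 (N(C) = (C**2 + C*C) + (3 + C) = (C**2 + C**2) + (3 + C) = 2*C**2 + (3 + C) = 3 + C + 2*C**2)
(31622 - 118) + N(-8) = (31622 - 118) + (3 - 8 + 2*(-8)**2) = 31504 + (3 - 8 + 2*64) = 31504 + (3 - 8 + 128) = 31504 + 123 = 31627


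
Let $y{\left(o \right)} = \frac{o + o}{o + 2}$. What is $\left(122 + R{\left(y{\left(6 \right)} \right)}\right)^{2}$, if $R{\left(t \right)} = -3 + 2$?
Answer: $14641$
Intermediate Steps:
$y{\left(o \right)} = \frac{2 o}{2 + o}$
$R{\left(t \right)} = -1$
$\left(122 + R{\left(y{\left(6 \right)} \right)}\right)^{2} = \left(122 - 1\right)^{2} = 121^{2} = 14641$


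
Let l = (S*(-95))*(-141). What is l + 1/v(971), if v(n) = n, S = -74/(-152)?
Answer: 25328539/3884 ≈ 6521.3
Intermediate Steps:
S = 37/76 (S = -74*(-1/152) = 37/76 ≈ 0.48684)
l = 26085/4 (l = ((37/76)*(-95))*(-141) = -185/4*(-141) = 26085/4 ≈ 6521.3)
l + 1/v(971) = 26085/4 + 1/971 = 25328539/3884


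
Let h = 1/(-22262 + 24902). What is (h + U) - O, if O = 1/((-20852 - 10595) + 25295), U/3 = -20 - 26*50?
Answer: -8039432501/2030160 ≈ -3960.0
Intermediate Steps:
U = -3960 (U = 3*(-20 - 26*50) = 3*(-20 - 1300) = 3*(-1320) = -3960)
h = 1/2640 ≈ 0.00037879
O = -1/6152 (O = 1/(-31447 + 25295) = 1/(-6152) = -1/6152 ≈ -0.00016255)
(h + U) - O = (1/2640 - 3960) - 1*(-1/6152) = -10454399/2640 + 1/6152 = -8039432501/2030160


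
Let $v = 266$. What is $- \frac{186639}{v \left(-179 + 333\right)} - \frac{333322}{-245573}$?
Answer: $- \frac{32179296739}{10059652372} \approx -3.1988$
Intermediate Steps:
$- \frac{186639}{v \left(-179 + 333\right)} - \frac{333322}{-245573} = - \frac{186639}{266 \left(-179 + 333\right)} - \frac{333322}{-245573} = - \frac{186639}{266 \cdot 154} - - \frac{333322}{245573} = - \frac{186639}{40964} + \frac{333322}{245573} = - \frac{32179296739}{10059652372}$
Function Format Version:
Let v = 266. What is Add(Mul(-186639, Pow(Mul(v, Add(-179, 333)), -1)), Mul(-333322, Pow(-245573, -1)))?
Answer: Rational(-32179296739, 10059652372) ≈ -3.1988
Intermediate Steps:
Add(Mul(-186639, Pow(Mul(v, Add(-179, 333)), -1)), Mul(-333322, Pow(-245573, -1))) = Add(Mul(-186639, Pow(Mul(266, Add(-179, 333)), -1)), Mul(-333322, Pow(-245573, -1))) = Add(Mul(-186639, Pow(Mul(266, 154), -1)), Mul(-333322, Rational(-1, 245573))) = Add(Mul(-186639, Pow(40964, -1)), Rational(333322, 245573)) = Add(Mul(-186639, Rational(1, 40964)), Rational(333322, 245573)) = Add(Rational(-186639, 40964), Rational(333322, 245573)) = Rational(-32179296739, 10059652372)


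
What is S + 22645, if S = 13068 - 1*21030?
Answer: 14683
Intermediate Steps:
S = -7962 (S = 13068 - 21030 = -7962)
S + 22645 = -7962 + 22645 = 14683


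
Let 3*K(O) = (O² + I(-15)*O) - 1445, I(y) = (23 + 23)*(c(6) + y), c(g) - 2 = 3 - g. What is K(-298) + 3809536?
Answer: 3911765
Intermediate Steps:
c(g) = 5 - g (c(g) = 2 + (3 - g) = 5 - g)
I(y) = -46 + 46*y (I(y) = (23 + 23)*((5 - 1*6) + y) = 46*((5 - 6) + y) = 46*(-1 + y) = -46 + 46*y)
K(O) = -1445/3 - 736*O/3 + O²/3 (K(O) = ((O² + (-46 + 46*(-15))*O) - 1445)/3 = ((O² + (-46 - 690)*O) - 1445)/3 = ((O² - 736*O) - 1445)/3 = (-1445 + O² - 736*O)/3 = -1445/3 - 736*O/3 + O²/3)
K(-298) + 3809536 = (-1445/3 - 736/3*(-298) + (⅓)*(-298)²) + 3809536 = (-1445/3 + 219328/3 + (⅓)*88804) + 3809536 = (-1445/3 + 219328/3 + 88804/3) + 3809536 = 102229 + 3809536 = 3911765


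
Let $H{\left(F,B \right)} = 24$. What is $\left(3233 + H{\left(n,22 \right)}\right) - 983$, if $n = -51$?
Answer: $2274$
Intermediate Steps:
$\left(3233 + H{\left(n,22 \right)}\right) - 983 = \left(3233 + 24\right) - 983 = 3257 - 983 = 2274$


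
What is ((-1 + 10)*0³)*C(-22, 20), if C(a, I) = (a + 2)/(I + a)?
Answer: 0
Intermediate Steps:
C(a, I) = (2 + a)/(I + a)
((-1 + 10)*0³)*C(-22, 20) = ((-1 + 10)*0³)*((2 - 22)/(20 - 22)) = (9*0)*(-20/(-2)) = 0*(-½*(-20)) = 0*10 = 0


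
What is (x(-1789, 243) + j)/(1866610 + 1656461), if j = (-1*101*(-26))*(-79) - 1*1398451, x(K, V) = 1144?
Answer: -1604761/3523071 ≈ -0.45550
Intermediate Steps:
j = -1605905 (j = -101*(-26)*(-79) - 1398451 = 2626*(-79) - 1398451 = -207454 - 1398451 = -1605905)
(x(-1789, 243) + j)/(1866610 + 1656461) = (1144 - 1605905)/(1866610 + 1656461) = -1604761/3523071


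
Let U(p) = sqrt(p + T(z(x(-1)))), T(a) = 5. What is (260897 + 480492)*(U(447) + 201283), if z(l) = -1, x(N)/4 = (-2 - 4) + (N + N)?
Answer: 149229002087 + 1482778*sqrt(113) ≈ 1.4924e+11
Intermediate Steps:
x(N) = -24 + 8*N (x(N) = 4*((-2 - 4) + (N + N)) = 4*(-6 + 2*N) = -24 + 8*N)
U(p) = sqrt(5 + p) (U(p) = sqrt(p + 5) = sqrt(5 + p))
(260897 + 480492)*(U(447) + 201283) = (260897 + 480492)*(sqrt(5 + 447) + 201283) = 741389*(sqrt(452) + 201283) = 741389*(2*sqrt(113) + 201283) = 741389*(201283 + 2*sqrt(113)) = 149229002087 + 1482778*sqrt(113)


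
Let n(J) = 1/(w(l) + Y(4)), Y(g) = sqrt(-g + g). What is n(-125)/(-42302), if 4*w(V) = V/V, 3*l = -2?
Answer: -2/21151 ≈ -9.4558e-5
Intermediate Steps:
l = -2/3 (l = (1/3)*(-2) = -2/3 ≈ -0.66667)
w(V) = 1/4 (w(V) = (V/V)/4 = (1/4)*1 = 1/4)
Y(g) = 0 (Y(g) = sqrt(0) = 0)
n(J) = 4 (n(J) = 1/(1/4 + 0) = 1/(1/4) = 4)
n(-125)/(-42302) = 4/(-42302) = 4*(-1/42302) = -2/21151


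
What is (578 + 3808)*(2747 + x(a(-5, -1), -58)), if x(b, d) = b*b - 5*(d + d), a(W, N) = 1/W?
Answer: 364809936/25 ≈ 1.4592e+7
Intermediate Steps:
x(b, d) = b² - 10*d
(578 + 3808)*(2747 + x(a(-5, -1), -58)) = (578 + 3808)*(2747 + ((1/(-5))² - 10*(-58))) = 4386*(2747 + ((-⅕)² + 580)) = 4386*(2747 + (1/25 + 580)) = 4386*(2747 + 14501/25) = 4386*(83176/25) = 364809936/25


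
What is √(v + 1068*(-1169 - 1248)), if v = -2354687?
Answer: I*√4936043 ≈ 2221.7*I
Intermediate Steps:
√(v + 1068*(-1169 - 1248)) = √(-2354687 + 1068*(-1169 - 1248)) = √(-2354687 + 1068*(-2417)) = √(-2354687 - 2581356) = √(-4936043) = I*√4936043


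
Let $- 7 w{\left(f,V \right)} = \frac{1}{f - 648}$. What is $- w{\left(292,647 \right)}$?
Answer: $- \frac{1}{2492} \approx -0.00040128$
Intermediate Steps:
$w{\left(f,V \right)} = - \frac{1}{7 \left(-648 + f\right)}$ ($w{\left(f,V \right)} = - \frac{1}{7 \left(f - 648\right)} = - \frac{1}{7 \left(-648 + f\right)}$)
$- w{\left(292,647 \right)} = - \frac{-1}{-4536 + 7 \cdot 292} = - \frac{-1}{-4536 + 2044} = - \frac{-1}{-2492} = - \frac{\left(-1\right) \left(-1\right)}{2492} = \left(-1\right) \frac{1}{2492} = - \frac{1}{2492}$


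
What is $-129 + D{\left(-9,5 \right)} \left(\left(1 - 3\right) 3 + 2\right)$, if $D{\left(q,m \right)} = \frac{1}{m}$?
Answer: $- \frac{649}{5} \approx -129.8$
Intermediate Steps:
$-129 + D{\left(-9,5 \right)} \left(\left(1 - 3\right) 3 + 2\right) = -129 + \frac{\left(1 - 3\right) 3 + 2}{5} = -129 + \frac{\left(-2\right) 3 + 2}{5} = -129 + \frac{-6 + 2}{5} = -129 + \frac{1}{5} \left(-4\right) = -129 - \frac{4}{5} = - \frac{649}{5}$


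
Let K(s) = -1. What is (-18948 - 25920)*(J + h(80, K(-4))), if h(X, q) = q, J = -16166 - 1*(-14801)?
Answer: 61289688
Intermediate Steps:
J = -1365 (J = -16166 + 14801 = -1365)
(-18948 - 25920)*(J + h(80, K(-4))) = (-18948 - 25920)*(-1365 - 1) = -44868*(-1366) = 61289688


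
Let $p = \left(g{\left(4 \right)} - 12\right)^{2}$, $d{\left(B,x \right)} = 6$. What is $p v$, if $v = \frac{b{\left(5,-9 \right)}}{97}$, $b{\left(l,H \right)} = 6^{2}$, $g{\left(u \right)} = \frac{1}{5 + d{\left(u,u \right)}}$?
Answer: $\frac{617796}{11737} \approx 52.637$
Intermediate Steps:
$g{\left(u \right)} = \frac{1}{11}$ ($g{\left(u \right)} = \frac{1}{5 + 6} = \frac{1}{11}$)
$b{\left(l,H \right)} = 36$
$v = \frac{36}{97} \approx 0.37113$
$p = \frac{17161}{121}$ ($p = \left(\frac{1}{11} - 12\right)^{2} = \left(- \frac{131}{11}\right)^{2} = \frac{17161}{121} \approx 141.83$)
$p v = \frac{17161}{121} \cdot \frac{36}{97} = \frac{617796}{11737}$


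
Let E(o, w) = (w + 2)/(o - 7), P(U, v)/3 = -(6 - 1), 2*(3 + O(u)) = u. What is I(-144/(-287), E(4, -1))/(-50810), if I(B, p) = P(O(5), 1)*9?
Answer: 27/10162 ≈ 0.0026570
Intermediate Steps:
O(u) = -3 + u/2
P(U, v) = -15 (P(U, v) = 3*(-(6 - 1)) = 3*(-1*5) = 3*(-5) = -15)
E(o, w) = (2 + w)/(-7 + o)
I(B, p) = -135 (I(B, p) = -15*9 = -135)
I(-144/(-287), E(4, -1))/(-50810) = -135/(-50810) = -135*(-1/50810) = 27/10162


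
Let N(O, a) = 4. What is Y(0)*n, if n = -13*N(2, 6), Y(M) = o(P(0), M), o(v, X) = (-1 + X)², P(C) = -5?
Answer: -52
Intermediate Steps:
Y(M) = (-1 + M)²
n = -52 (n = -13*4 = -52)
Y(0)*n = (-1 + 0)²*(-52) = (-1)²*(-52) = 1*(-52) = -52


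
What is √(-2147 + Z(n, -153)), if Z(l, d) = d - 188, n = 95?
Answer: 2*I*√622 ≈ 49.88*I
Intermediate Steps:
Z(l, d) = -188 + d
√(-2147 + Z(n, -153)) = √(-2147 + (-188 - 153)) = √(-2147 - 341) = √(-2488) = 2*I*√622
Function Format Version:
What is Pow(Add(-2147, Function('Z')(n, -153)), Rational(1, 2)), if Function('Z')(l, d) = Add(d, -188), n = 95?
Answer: Mul(2, I, Pow(622, Rational(1, 2))) ≈ Mul(49.880, I)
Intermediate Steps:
Function('Z')(l, d) = Add(-188, d)
Pow(Add(-2147, Function('Z')(n, -153)), Rational(1, 2)) = Pow(Add(-2147, Add(-188, -153)), Rational(1, 2)) = Pow(Add(-2147, -341), Rational(1, 2)) = Pow(-2488, Rational(1, 2)) = Mul(2, I, Pow(622, Rational(1, 2)))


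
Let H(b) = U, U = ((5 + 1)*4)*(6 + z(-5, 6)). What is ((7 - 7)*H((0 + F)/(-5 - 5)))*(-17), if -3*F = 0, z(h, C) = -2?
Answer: 0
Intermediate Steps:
F = 0 (F = -1/3*0 = 0)
U = 96 (U = ((5 + 1)*4)*(6 - 2) = (6*4)*4 = 24*4 = 96)
H(b) = 96
((7 - 7)*H((0 + F)/(-5 - 5)))*(-17) = ((7 - 7)*96)*(-17) = (0*96)*(-17) = 0*(-17) = 0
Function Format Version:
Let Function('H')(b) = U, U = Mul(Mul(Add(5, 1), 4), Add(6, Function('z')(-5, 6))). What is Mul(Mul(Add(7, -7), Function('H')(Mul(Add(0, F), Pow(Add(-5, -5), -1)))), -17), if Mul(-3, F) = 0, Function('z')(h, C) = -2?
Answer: 0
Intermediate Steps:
F = 0 (F = Mul(Rational(-1, 3), 0) = 0)
U = 96 (U = Mul(Mul(Add(5, 1), 4), Add(6, -2)) = Mul(Mul(6, 4), 4) = Mul(24, 4) = 96)
Function('H')(b) = 96
Mul(Mul(Add(7, -7), Function('H')(Mul(Add(0, F), Pow(Add(-5, -5), -1)))), -17) = Mul(Mul(Add(7, -7), 96), -17) = Mul(Mul(0, 96), -17) = Mul(0, -17) = 0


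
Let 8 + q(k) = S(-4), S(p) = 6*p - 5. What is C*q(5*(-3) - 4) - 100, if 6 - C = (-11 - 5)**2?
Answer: 9150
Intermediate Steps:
S(p) = -5 + 6*p
q(k) = -37 (q(k) = -8 + (-5 + 6*(-4)) = -8 + (-5 - 24) = -8 - 29 = -37)
C = -250 (C = 6 - (-11 - 5)**2 = 6 - 1*(-16)**2 = 6 - 1*256 = 6 - 256 = -250)
C*q(5*(-3) - 4) - 100 = -250*(-37) - 100 = 9250 - 100 = 9150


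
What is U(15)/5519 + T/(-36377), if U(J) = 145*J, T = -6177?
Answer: 113210838/200764663 ≈ 0.56390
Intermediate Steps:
U(15)/5519 + T/(-36377) = (145*15)/5519 - 6177/(-36377) = 2175*(1/5519) - 6177*(-1/36377) = 2175/5519 + 6177/36377 = 113210838/200764663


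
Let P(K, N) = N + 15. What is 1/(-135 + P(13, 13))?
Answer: -1/107 ≈ -0.0093458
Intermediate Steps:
P(K, N) = 15 + N
1/(-135 + P(13, 13)) = 1/(-135 + (15 + 13)) = 1/(-135 + 28) = 1/(-107) = -1/107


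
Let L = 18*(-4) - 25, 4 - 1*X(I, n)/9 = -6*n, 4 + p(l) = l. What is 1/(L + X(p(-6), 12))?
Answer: 1/587 ≈ 0.0017036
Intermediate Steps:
p(l) = -4 + l
X(I, n) = 36 + 54*n (X(I, n) = 36 - (-54)*n = 36 + 54*n)
L = -97 (L = -72 - 25 = -97)
1/(L + X(p(-6), 12)) = 1/(-97 + (36 + 54*12)) = 1/(-97 + (36 + 648)) = 1/(-97 + 684) = 1/587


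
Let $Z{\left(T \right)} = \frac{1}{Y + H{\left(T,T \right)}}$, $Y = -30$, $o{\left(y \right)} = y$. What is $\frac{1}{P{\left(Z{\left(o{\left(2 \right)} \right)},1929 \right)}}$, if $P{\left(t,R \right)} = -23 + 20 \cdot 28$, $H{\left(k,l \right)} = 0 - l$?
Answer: $\frac{1}{537} \approx 0.0018622$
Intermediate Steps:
$H{\left(k,l \right)} = - l$
$Z{\left(T \right)} = \frac{1}{-30 - T}$
$P{\left(t,R \right)} = 537$ ($P{\left(t,R \right)} = -23 + 560 = 537$)
$\frac{1}{P{\left(Z{\left(o{\left(2 \right)} \right)},1929 \right)}} = \frac{1}{537}$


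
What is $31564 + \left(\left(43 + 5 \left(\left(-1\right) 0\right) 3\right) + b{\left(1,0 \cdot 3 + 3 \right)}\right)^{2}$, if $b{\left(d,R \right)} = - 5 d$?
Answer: $33008$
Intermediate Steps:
$31564 + \left(\left(43 + 5 \left(\left(-1\right) 0\right) 3\right) + b{\left(1,0 \cdot 3 + 3 \right)}\right)^{2} = 31564 + \left(\left(43 + 5 \left(\left(-1\right) 0\right) 3\right) - 5\right)^{2} = 31564 + \left(\left(43 + 5 \cdot 0 \cdot 3\right) - 5\right)^{2} = 31564 + \left(\left(43 + 0 \cdot 3\right) - 5\right)^{2} = 31564 + \left(\left(43 + 0\right) - 5\right)^{2} = 31564 + \left(43 - 5\right)^{2} = 31564 + 38^{2} = 31564 + 1444 = 33008$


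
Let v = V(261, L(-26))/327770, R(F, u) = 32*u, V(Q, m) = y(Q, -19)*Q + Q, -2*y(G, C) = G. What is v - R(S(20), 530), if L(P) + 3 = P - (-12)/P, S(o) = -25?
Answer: -11118025999/655540 ≈ -16960.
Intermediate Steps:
y(G, C) = -G/2
L(P) = -3 + P + 12/P (L(P) = -3 + (P - (-12)/P) = -3 + (P + 12/P) = -3 + P + 12/P)
V(Q, m) = Q - Q**2/2 (V(Q, m) = (-Q/2)*Q + Q = -Q**2/2 + Q = Q - Q**2/2)
v = -67599/655540 (v = ((1/2)*261*(2 - 1*261))/327770 = ((1/2)*261*(2 - 261))*(1/327770) = ((1/2)*261*(-259))*(1/327770) = -67599/2*1/327770 = -67599/655540 ≈ -0.10312)
v - R(S(20), 530) = -67599/655540 - 32*530 = -67599/655540 - 1*16960 = -67599/655540 - 16960 = -11118025999/655540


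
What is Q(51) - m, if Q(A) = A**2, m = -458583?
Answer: 461184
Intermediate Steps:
Q(51) - m = 51**2 - 1*(-458583) = 2601 + 458583 = 461184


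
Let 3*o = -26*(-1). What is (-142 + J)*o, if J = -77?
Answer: -1898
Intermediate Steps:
o = 26/3 (o = (-26*(-1))/3 = (⅓)*26 = 26/3 ≈ 8.6667)
(-142 + J)*o = (-142 - 77)*(26/3) = -219*26/3 = -1898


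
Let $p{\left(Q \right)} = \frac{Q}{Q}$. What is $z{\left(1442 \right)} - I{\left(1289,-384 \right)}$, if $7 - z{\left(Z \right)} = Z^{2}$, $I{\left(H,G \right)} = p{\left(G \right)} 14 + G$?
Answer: $-2078987$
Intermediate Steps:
$p{\left(Q \right)} = 1$
$I{\left(H,G \right)} = 14 + G$ ($I{\left(H,G \right)} = 1 \cdot 14 + G = 14 + G$)
$z{\left(Z \right)} = 7 - Z^{2}$
$z{\left(1442 \right)} - I{\left(1289,-384 \right)} = \left(7 - 1442^{2}\right) - \left(14 - 384\right) = \left(7 - 2079364\right) - -370 = \left(7 - 2079364\right) + 370 = -2079357 + 370 = -2078987$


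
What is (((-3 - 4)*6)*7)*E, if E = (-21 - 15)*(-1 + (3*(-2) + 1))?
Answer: -63504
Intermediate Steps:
E = 216 (E = -36*(-1 + (-6 + 1)) = -36*(-1 - 5) = -36*(-6) = 216)
(((-3 - 4)*6)*7)*E = (((-3 - 4)*6)*7)*216 = (-7*6*7)*216 = -42*7*216 = -294*216 = -63504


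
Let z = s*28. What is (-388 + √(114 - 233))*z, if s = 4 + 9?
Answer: -141232 + 364*I*√119 ≈ -1.4123e+5 + 3970.8*I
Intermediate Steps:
s = 13
z = 364 (z = 13*28 = 364)
(-388 + √(114 - 233))*z = (-388 + √(114 - 233))*364 = (-388 + √(-119))*364 = (-388 + I*√119)*364 = -141232 + 364*I*√119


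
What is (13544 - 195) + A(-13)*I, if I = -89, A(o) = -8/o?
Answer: 172825/13 ≈ 13294.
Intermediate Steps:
(13544 - 195) + A(-13)*I = (13544 - 195) - 8/(-13)*(-89) = 13349 - 8*(-1/13)*(-89) = 13349 + (8/13)*(-89) = 13349 - 712/13 = 172825/13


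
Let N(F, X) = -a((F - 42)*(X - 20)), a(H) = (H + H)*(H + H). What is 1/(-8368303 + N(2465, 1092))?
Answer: -1/26987119056047 ≈ -3.7055e-14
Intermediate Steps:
a(H) = 4*H**2 (a(H) = (2*H)*(2*H) = 4*H**2)
N(F, X) = -4*(-42 + F)**2*(-20 + X)**2 (N(F, X) = -4*((F - 42)*(X - 20))**2 = -4*((-42 + F)*(-20 + X))**2 = -4*(-42 + F)**2*(-20 + X)**2)
1/(-8368303 + N(2465, 1092)) = 1/(-8368303 - 4*(840 - 42*1092 - 20*2465 + 2465*1092)**2) = 1/(-8368303 - 4*(840 - 45864 - 49300 + 2691780)**2) = 1/(-8368303 - 4*2597456**2) = 1/(-8368303 - 4*6746777671936) = 1/(-8368303 - 26987110687744) = 1/(-26987119056047) = -1/26987119056047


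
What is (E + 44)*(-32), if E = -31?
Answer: -416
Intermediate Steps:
(E + 44)*(-32) = (-31 + 44)*(-32) = 13*(-32) = -416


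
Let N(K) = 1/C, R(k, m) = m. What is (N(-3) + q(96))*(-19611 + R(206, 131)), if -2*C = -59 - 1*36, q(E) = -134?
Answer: 49588288/19 ≈ 2.6099e+6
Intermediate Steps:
C = 95/2 (C = -(-59 - 1*36)/2 = -(-59 - 36)/2 = -1/2*(-95) = 95/2 ≈ 47.500)
N(K) = 2/95 (N(K) = 1/(95/2) = 2/95)
(N(-3) + q(96))*(-19611 + R(206, 131)) = (2/95 - 134)*(-19611 + 131) = -12728/95*(-19480) = 49588288/19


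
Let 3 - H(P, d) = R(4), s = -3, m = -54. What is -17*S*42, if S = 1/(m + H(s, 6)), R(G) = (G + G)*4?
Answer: 714/83 ≈ 8.6024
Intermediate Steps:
R(G) = 8*G (R(G) = (2*G)*4 = 8*G)
H(P, d) = -29 (H(P, d) = 3 - 8*4 = 3 - 1*32 = 3 - 32 = -29)
S = -1/83 (S = 1/(-54 - 29) = 1/(-83) = -1/83 ≈ -0.012048)
-17*S*42 = -17*(-1/83)*42 = (17/83)*42 = 714/83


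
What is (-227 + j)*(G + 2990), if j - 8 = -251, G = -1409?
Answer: -743070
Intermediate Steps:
j = -243 (j = 8 - 251 = -243)
(-227 + j)*(G + 2990) = (-227 - 243)*(-1409 + 2990) = -470*1581 = -743070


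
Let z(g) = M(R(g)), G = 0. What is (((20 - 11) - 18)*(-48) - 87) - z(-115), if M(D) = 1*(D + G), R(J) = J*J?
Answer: -12880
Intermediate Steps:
R(J) = J²
M(D) = D (M(D) = 1*(D + 0) = 1*D = D)
z(g) = g²
(((20 - 11) - 18)*(-48) - 87) - z(-115) = (((20 - 11) - 18)*(-48) - 87) - 1*(-115)² = ((9 - 18)*(-48) - 87) - 1*13225 = (-9*(-48) - 87) - 13225 = (432 - 87) - 13225 = 345 - 13225 = -12880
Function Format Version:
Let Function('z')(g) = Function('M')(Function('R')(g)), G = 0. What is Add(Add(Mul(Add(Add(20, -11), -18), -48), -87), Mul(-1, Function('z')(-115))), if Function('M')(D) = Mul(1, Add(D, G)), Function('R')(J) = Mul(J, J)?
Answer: -12880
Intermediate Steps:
Function('R')(J) = Pow(J, 2)
Function('M')(D) = D (Function('M')(D) = Mul(1, Add(D, 0)) = Mul(1, D) = D)
Function('z')(g) = Pow(g, 2)
Add(Add(Mul(Add(Add(20, -11), -18), -48), -87), Mul(-1, Function('z')(-115))) = Add(Add(Mul(Add(Add(20, -11), -18), -48), -87), Mul(-1, Pow(-115, 2))) = Add(Add(Mul(Add(9, -18), -48), -87), Mul(-1, 13225)) = Add(Add(Mul(-9, -48), -87), -13225) = Add(Add(432, -87), -13225) = Add(345, -13225) = -12880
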